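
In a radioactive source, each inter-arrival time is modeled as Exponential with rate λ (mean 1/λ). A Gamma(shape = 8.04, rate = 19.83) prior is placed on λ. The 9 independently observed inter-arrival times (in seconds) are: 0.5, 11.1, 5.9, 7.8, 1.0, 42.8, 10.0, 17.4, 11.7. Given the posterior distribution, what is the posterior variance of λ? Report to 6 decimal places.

With a Gamma(shape α, rate β) prior on the exponential rate λ, the posterior after n observations with total T = Σxᵢ is Gamma(α+n, β+T).
Sum of observations T = 108.2 seconds; n = 9.
Posterior: Gamma(8.04+9, 19.83+108.2) = Gamma(17.04, 128.03).
Var = α/β² = 0.001040.

0.001040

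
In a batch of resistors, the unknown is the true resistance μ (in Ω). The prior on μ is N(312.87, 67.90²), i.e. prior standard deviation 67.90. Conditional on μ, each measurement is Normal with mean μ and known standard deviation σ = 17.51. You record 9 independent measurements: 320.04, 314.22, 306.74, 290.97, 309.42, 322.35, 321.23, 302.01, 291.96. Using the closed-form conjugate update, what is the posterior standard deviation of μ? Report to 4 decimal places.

For Normal data with known variance σ², a Normal(μ₀, σ₀²) prior on μ is conjugate. Posterior precision = 1/σ₀² + n/σ²; posterior mean is the precision-weighted average of μ₀ and x̄.
σ₀² = 67.90² = 4610.41, σ² = 17.51² = 306.6001; σ² + n·σ₀² = 306.6001 + 9·4610.41 = 41800.2901.
Posterior precision = 1/σ₀² + n/σ² = 1/4610.41 + 9/306.6001 = (σ² + n·σ₀²)/(σ₀²σ²) = 41800.2901/(4610.41·306.6001); posterior variance σₙ² = σ₀²σ²/(σ² + n·σ₀²) = 4610.41·306.6001/41800.2901 = 33.816803.
Posterior SD = √σₙ² = √(4610.41·306.6001/41800.2901) = 5.8152.

5.8152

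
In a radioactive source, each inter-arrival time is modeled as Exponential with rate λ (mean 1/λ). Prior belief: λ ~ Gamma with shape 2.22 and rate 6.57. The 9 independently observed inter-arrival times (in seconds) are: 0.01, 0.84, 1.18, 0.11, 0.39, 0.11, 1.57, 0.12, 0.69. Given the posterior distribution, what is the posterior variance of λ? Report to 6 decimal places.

With a Gamma(shape α, rate β) prior on the exponential rate λ, the posterior after n observations with total T = Σxᵢ is Gamma(α+n, β+T).
Sum of observations T = 5.02 seconds; n = 9.
Posterior: Gamma(2.22+9, 6.57+5.02) = Gamma(11.22, 11.59).
Var = α/β² = 0.083527.

0.083527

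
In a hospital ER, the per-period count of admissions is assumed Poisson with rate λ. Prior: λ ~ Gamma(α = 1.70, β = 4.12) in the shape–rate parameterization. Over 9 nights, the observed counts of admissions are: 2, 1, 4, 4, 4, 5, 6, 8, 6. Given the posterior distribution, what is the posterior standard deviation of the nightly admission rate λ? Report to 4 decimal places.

0.4922

With a Gamma(shape α, rate β) prior, the Poisson likelihood is conjugate: the posterior is Gamma(α + ΣXᵢ, β + n).
Sum of counts S = 40 over n = 9 nights.
Posterior: Gamma(α+S, β+n) = Gamma(1.70+40, 4.12+9) = Gamma(41.70, 13.12).
SD = √α/β = √41.70/13.12 = 0.4922.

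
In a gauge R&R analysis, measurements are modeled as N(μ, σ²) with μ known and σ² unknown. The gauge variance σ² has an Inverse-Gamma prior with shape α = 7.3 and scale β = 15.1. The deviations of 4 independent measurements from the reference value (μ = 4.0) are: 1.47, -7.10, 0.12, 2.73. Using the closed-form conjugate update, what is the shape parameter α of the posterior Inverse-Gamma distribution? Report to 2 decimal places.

With known mean μ and an Inverse-Gamma(α, β) prior on σ², the Normal likelihood is conjugate: posterior is Inv-Gamma(α + n/2, β + Σ(xᵢ−μ)²/2).
Σ(xᵢ−μ)² = (1.47)² + (-7.10)² + (0.12)² + (2.73)² = 60.0382.
Posterior: Inv-Gamma(7.3 + 4/2, 15.1 + 60.0382/2) = Inv-Gamma(9.30, 45.11910).
Posterior α = 9.30.

9.30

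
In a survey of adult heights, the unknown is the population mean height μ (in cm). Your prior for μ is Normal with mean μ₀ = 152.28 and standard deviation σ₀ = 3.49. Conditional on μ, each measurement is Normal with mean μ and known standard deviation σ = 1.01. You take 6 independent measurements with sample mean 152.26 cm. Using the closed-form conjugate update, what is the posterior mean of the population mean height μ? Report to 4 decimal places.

152.2603

For Normal data with known variance σ², a Normal(μ₀, σ₀²) prior on μ is conjugate. Posterior precision = 1/σ₀² + n/σ²; posterior mean is the precision-weighted average of μ₀ and x̄.
n·x̄ = 6·152.26 = 913.56.
σ₀² = 3.49² = 12.1801, σ² = 1.01² = 1.0201; σ² + n·σ₀² = 1.0201 + 6·12.1801 = 74.1007.
Posterior mean = (μ₀/σ₀² + n·x̄/σ²)/(1/σ₀² + n/σ²) = (σ²·μ₀ + σ₀²·n·x̄)/(σ² + n·σ₀²) = (1.0201·152.28 + 12.1801·913.56)/74.1007 = 11282.592984/74.1007 = 152.2603.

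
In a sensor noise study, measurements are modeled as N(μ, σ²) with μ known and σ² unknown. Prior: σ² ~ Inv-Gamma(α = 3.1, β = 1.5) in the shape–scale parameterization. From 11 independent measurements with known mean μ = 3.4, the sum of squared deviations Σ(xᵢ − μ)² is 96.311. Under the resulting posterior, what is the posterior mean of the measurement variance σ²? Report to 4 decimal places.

6.5336

With known mean μ and an Inverse-Gamma(α, β) prior on σ², the Normal likelihood is conjugate: posterior is Inv-Gamma(α + n/2, β + Σ(xᵢ−μ)²/2).
Posterior: Inv-Gamma(3.1 + 11/2, 1.5 + 96.311/2) = Inv-Gamma(8.60, 49.6555).
E[σ²|data] = β/(α−1) = 49.6555/7.60 = 6.5336.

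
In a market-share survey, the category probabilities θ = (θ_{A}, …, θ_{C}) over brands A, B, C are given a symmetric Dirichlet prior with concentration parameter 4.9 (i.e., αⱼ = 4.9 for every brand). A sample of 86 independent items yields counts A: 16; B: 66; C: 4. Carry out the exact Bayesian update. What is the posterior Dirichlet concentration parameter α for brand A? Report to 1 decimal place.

The Dirichlet prior is conjugate to the Multinomial likelihood: each posterior αⱼ = prior αⱼ + observed count nⱼ.
Posterior concentration: (20.9, 70.9, 8.9), total = 100.7.
α_{A} = 4.9 + 16 = 20.9.

20.9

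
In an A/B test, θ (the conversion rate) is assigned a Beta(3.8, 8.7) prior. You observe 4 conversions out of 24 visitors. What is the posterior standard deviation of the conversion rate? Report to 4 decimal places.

The Beta prior is conjugate to a Binomial/Bernoulli likelihood; the update adds successes to α and failures to β.
Posterior: Beta(α+k, β+n−k) = Beta(3.8+4, 8.7+20) = Beta(7.8, 28.7).
Var = αβ/((α+β)²(α+β+1)) = 7.8·28.7/(36.5²·37.5) = 0.00448084; SD = √0.00448084 = 0.0669.

0.0669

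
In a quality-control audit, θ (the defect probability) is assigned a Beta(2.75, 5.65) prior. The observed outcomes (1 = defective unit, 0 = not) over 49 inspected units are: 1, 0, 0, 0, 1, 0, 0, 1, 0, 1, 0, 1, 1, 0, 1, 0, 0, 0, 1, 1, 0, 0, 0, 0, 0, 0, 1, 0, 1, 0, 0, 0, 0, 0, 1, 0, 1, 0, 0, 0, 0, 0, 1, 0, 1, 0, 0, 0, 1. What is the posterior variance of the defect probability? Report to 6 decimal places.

The Beta prior is conjugate to a Binomial/Bernoulli likelihood; the update adds successes to α and failures to β.
Posterior: Beta(α+k, β+n−k) = Beta(2.75+16, 5.65+33) = Beta(18.75, 38.65).
Var = αβ/((α+β)²(α+β+1)) = 18.75·38.65/(57.40²·58.40) = 0.003766.

0.003766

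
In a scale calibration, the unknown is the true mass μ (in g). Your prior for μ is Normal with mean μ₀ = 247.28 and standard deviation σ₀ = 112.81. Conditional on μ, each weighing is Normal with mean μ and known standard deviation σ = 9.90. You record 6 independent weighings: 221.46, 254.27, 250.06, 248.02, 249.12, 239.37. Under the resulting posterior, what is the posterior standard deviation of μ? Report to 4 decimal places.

For Normal data with known variance σ², a Normal(μ₀, σ₀²) prior on μ is conjugate. Posterior precision = 1/σ₀² + n/σ²; posterior mean is the precision-weighted average of μ₀ and x̄.
σ₀² = 112.81² = 12726.0961, σ² = 9.90² = 98.01; σ² + n·σ₀² = 98.01 + 6·12726.0961 = 76454.5866.
Posterior precision = 1/σ₀² + n/σ² = 1/12726.0961 + 6/98.01 = (σ² + n·σ₀²)/(σ₀²σ²) = 76454.5866/(12726.0961·98.01); posterior variance σₙ² = σ₀²σ²/(σ² + n·σ₀²) = 12726.0961·98.01/76454.5866 = 16.314060.
Posterior SD = √σₙ² = √(12726.0961·98.01/76454.5866) = 4.0391.

4.0391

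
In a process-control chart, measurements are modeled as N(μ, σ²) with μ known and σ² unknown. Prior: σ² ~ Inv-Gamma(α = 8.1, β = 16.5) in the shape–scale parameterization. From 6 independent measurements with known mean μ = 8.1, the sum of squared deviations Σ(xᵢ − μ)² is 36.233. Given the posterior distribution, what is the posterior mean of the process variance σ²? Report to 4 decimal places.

With known mean μ and an Inverse-Gamma(α, β) prior on σ², the Normal likelihood is conjugate: posterior is Inv-Gamma(α + n/2, β + Σ(xᵢ−μ)²/2).
Posterior: Inv-Gamma(8.1 + 6/2, 16.5 + 36.233/2) = Inv-Gamma(11.10, 34.6165).
E[σ²|data] = β/(α−1) = 34.6165/10.10 = 3.4274.

3.4274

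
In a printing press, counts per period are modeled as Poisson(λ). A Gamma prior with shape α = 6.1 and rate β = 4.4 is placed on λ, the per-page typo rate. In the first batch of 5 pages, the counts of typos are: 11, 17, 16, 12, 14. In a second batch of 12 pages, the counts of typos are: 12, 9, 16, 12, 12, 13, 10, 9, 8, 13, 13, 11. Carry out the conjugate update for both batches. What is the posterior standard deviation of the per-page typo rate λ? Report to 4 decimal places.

With a Gamma(shape α, rate β) prior, the Poisson likelihood is conjugate: the posterior is Gamma(α + ΣXᵢ, β + n).
Batch 1: sum of counts S = 70 over n = 5 pages.
After batch 1: Gamma(α+S, β+n) = Gamma(6.1+70, 4.4+5) = Gamma(76.1, 9.4).
Batch 2: sum of counts S = 138 over n = 12 pages.
After batch 2: Gamma(α+S, β+n) = Gamma(76.1+138, 9.4+12) = Gamma(214.1, 21.4).
SD = √α/β = √214.1/21.4 = 0.6837.

0.6837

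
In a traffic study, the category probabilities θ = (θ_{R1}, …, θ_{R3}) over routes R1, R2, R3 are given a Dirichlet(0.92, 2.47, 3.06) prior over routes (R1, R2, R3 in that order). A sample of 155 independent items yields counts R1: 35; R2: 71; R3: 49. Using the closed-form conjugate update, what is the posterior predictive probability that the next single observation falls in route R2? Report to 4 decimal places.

The Dirichlet prior is conjugate to the Multinomial likelihood: each posterior αⱼ = prior αⱼ + observed count nⱼ.
Posterior concentration: (35.92, 73.47, 52.06), total = 161.45.
P(next = R2 | data) = α_{R2}/Σα = 0.4551.

0.4551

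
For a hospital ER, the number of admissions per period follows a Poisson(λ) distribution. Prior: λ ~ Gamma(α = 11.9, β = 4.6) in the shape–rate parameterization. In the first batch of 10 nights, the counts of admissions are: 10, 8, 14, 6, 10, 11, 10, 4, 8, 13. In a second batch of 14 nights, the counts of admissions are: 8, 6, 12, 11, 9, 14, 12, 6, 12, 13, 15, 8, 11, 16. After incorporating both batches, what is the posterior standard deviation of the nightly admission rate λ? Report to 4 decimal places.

0.5626

With a Gamma(shape α, rate β) prior, the Poisson likelihood is conjugate: the posterior is Gamma(α + ΣXᵢ, β + n).
Batch 1: sum of counts S = 94 over n = 10 nights.
After batch 1: Gamma(α+S, β+n) = Gamma(11.9+94, 4.6+10) = Gamma(105.9, 14.6).
Batch 2: sum of counts S = 153 over n = 14 nights.
After batch 2: Gamma(α+S, β+n) = Gamma(105.9+153, 14.6+14) = Gamma(258.9, 28.6).
SD = √α/β = √258.9/28.6 = 0.5626.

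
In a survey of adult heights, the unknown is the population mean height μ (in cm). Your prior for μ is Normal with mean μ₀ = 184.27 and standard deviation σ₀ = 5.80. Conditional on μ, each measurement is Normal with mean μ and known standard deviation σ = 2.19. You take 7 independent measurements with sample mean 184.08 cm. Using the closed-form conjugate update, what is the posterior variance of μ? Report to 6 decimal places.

For Normal data with known variance σ², a Normal(μ₀, σ₀²) prior on μ is conjugate. Posterior precision = 1/σ₀² + n/σ²; posterior mean is the precision-weighted average of μ₀ and x̄.
σ₀² = 5.80² = 33.64, σ² = 2.19² = 4.7961; σ² + n·σ₀² = 4.7961 + 7·33.64 = 240.2761.
Posterior precision = 1/σ₀² + n/σ² = 1/33.64 + 7/4.7961 = (σ² + n·σ₀²)/(σ₀²σ²) = 240.2761/(33.64·4.7961); posterior variance σₙ² = σ₀²σ²/(σ² + n·σ₀²) = 33.64·4.7961/240.2761 = 0.671481.

0.671481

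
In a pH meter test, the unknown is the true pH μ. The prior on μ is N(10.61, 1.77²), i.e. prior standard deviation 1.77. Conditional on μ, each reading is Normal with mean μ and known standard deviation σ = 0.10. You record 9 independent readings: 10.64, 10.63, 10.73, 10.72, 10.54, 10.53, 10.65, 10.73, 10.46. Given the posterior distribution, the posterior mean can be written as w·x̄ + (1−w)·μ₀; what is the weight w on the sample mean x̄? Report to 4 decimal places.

0.9996

For Normal data with known variance σ², a Normal(μ₀, σ₀²) prior on μ is conjugate. Posterior precision = 1/σ₀² + n/σ²; posterior mean is the precision-weighted average of μ₀ and x̄.
σ₀² = 1.77² = 3.1329, σ² = 0.10² = 0.01. Prior precision 1/σ₀² = 1/3.1329; data precision n/σ² = 9/0.01.
w = (n/σ²)/(1/σ₀² + n/σ²) = n·σ₀²/(σ² + n·σ₀²) = 9·3.1329/(0.01 + 9·3.1329) = 28.1961/28.2061 = 0.9996.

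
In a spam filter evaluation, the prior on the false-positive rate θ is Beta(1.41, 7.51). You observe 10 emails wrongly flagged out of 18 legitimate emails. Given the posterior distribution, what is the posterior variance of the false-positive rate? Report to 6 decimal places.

The Beta prior is conjugate to a Binomial/Bernoulli likelihood; the update adds successes to α and failures to β.
Posterior: Beta(α+k, β+n−k) = Beta(1.41+10, 7.51+8) = Beta(11.41, 15.51).
Var = αβ/((α+β)²(α+β+1)) = 11.41·15.51/(26.92²·27.92) = 0.008746.

0.008746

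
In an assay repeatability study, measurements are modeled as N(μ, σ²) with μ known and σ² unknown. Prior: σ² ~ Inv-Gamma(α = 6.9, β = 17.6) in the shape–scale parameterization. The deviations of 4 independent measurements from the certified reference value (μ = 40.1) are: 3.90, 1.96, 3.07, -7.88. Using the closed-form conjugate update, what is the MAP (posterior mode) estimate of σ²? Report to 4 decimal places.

With known mean μ and an Inverse-Gamma(α, β) prior on σ², the Normal likelihood is conjugate: posterior is Inv-Gamma(α + n/2, β + Σ(xᵢ−μ)²/2).
Σ(xᵢ−μ)² = (3.90)² + (1.96)² + (3.07)² + (-7.88)² = 90.5709.
Posterior: Inv-Gamma(6.9 + 4/2, 17.6 + 90.5709/2) = Inv-Gamma(8.90, 62.88545).
Mode = β/(α+1) = 62.88545/9.90 = 6.3521.

6.3521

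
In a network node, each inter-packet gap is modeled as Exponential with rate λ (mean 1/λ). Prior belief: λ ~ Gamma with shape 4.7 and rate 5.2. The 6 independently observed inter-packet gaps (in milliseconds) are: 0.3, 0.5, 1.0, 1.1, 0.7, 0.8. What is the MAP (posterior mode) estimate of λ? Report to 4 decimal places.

With a Gamma(shape α, rate β) prior on the exponential rate λ, the posterior after n observations with total T = Σxᵢ is Gamma(α+n, β+T).
Sum of observations T = 4.4 milliseconds; n = 6.
Posterior: Gamma(4.7+6, 5.2+4.4) = Gamma(10.7, 9.6).
Mode = (α−1)/β = 1.0104.

1.0104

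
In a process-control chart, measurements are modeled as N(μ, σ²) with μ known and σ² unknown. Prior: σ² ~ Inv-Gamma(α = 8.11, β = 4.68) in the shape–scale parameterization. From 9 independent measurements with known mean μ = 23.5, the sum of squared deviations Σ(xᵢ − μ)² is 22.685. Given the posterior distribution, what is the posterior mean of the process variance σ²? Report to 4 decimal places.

With known mean μ and an Inverse-Gamma(α, β) prior on σ², the Normal likelihood is conjugate: posterior is Inv-Gamma(α + n/2, β + Σ(xᵢ−μ)²/2).
Posterior: Inv-Gamma(8.11 + 9/2, 4.68 + 22.685/2) = Inv-Gamma(12.61, 16.0225).
E[σ²|data] = β/(α−1) = 16.0225/11.61 = 1.3801.

1.3801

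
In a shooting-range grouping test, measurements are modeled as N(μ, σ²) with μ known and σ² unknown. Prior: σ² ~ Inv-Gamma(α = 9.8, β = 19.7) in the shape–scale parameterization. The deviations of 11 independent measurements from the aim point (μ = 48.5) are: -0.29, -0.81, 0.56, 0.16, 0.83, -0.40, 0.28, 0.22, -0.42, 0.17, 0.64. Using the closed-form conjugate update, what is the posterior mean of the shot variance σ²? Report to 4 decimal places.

1.4710

With known mean μ and an Inverse-Gamma(α, β) prior on σ², the Normal likelihood is conjugate: posterior is Inv-Gamma(α + n/2, β + Σ(xᵢ−μ)²/2).
Σ(xᵢ−μ)² = (-0.29)² + (-0.81)² + (0.56)² + (0.16)² + (0.83)² + (-0.40)² + (0.28)² + (0.22)² + (-0.42)² + (0.17)² + (0.64)² = 2.6700.
Posterior: Inv-Gamma(9.8 + 11/2, 19.7 + 2.6700/2) = Inv-Gamma(15.30, 21.03500).
E[σ²|data] = β/(α−1) = 21.03500/14.30 = 1.4710.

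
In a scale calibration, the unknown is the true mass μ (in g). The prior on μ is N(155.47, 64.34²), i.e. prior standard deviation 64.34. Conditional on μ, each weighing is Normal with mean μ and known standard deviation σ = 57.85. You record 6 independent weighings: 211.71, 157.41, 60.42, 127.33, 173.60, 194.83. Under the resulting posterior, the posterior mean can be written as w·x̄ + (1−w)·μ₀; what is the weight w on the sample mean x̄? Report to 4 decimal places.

For Normal data with known variance σ², a Normal(μ₀, σ₀²) prior on μ is conjugate. Posterior precision = 1/σ₀² + n/σ²; posterior mean is the precision-weighted average of μ₀ and x̄.
σ₀² = 64.34² = 4139.6356, σ² = 57.85² = 3346.6225. Prior precision 1/σ₀² = 1/4139.6356; data precision n/σ² = 6/3346.6225.
w = (n/σ²)/(1/σ₀² + n/σ²) = n·σ₀²/(σ² + n·σ₀²) = 6·4139.6356/(3346.6225 + 6·4139.6356) = 24837.8136/28184.4361 = 0.8813.

0.8813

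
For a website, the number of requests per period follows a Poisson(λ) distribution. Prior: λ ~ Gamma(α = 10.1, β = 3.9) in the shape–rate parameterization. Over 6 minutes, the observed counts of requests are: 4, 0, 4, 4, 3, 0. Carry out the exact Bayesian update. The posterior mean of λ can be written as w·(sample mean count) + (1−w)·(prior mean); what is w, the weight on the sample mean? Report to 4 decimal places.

With a Gamma(shape α, rate β) prior, the Poisson likelihood is conjugate: the posterior is Gamma(α + ΣXᵢ, β + n).
Posterior mean = (α₀+S)/(β₀+n) = [n/(β₀+n)]·(S/n) + [β₀/(β₀+n)]·(α₀/β₀), so only n and β₀ enter the weight.
Weight on data w = n/(β₀+n) = 6/(3.9+6) = 6/9.9 = 0.6061.

0.6061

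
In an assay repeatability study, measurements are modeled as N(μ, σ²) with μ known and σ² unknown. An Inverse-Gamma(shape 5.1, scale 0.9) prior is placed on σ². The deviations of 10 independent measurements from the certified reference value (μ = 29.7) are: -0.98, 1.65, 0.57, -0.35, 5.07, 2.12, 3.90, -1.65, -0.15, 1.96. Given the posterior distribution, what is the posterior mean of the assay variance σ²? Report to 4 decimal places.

3.1828

With known mean μ and an Inverse-Gamma(α, β) prior on σ², the Normal likelihood is conjugate: posterior is Inv-Gamma(α + n/2, β + Σ(xᵢ−μ)²/2).
Σ(xᵢ−μ)² = (-0.98)² + (1.65)² + (0.57)² + (-0.35)² + (5.07)² + (2.12)² + (3.90)² + (-1.65)² + (-0.15)² + (1.96)² = 56.1262.
Posterior: Inv-Gamma(5.1 + 10/2, 0.9 + 56.1262/2) = Inv-Gamma(10.10, 28.96310).
E[σ²|data] = β/(α−1) = 28.96310/9.10 = 3.1828.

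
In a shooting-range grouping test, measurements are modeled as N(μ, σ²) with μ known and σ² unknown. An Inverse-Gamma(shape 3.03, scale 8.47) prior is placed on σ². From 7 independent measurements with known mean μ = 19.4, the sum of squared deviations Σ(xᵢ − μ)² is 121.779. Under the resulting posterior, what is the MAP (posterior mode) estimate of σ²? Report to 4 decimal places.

9.2111

With known mean μ and an Inverse-Gamma(α, β) prior on σ², the Normal likelihood is conjugate: posterior is Inv-Gamma(α + n/2, β + Σ(xᵢ−μ)²/2).
Posterior: Inv-Gamma(3.03 + 7/2, 8.47 + 121.779/2) = Inv-Gamma(6.53, 69.3595).
Mode = β/(α+1) = 69.3595/7.53 = 9.2111.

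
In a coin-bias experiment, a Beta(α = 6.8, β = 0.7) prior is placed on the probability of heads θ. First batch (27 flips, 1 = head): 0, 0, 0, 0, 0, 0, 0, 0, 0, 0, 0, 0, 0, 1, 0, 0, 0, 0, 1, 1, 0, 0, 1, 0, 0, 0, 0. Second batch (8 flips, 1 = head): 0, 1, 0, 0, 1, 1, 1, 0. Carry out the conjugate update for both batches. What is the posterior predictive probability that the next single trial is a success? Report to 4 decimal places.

The Beta prior is conjugate to a Binomial/Bernoulli likelihood; the update adds successes to α and failures to β.
After batch 1: Beta(6.8+4, 0.7+23) = Beta(10.8, 23.7).
After batch 2: Beta(10.8+4, 23.7+4) = Beta(14.8, 27.7).
For a single future Bernoulli trial, P(success | data) = α/(α+β) = 0.3482.

0.3482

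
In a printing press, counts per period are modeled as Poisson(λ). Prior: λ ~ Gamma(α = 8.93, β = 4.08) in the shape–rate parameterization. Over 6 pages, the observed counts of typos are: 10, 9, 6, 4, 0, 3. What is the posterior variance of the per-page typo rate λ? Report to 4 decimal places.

0.4028

With a Gamma(shape α, rate β) prior, the Poisson likelihood is conjugate: the posterior is Gamma(α + ΣXᵢ, β + n).
Sum of counts S = 32 over n = 6 pages.
Posterior: Gamma(α+S, β+n) = Gamma(8.93+32, 4.08+6) = Gamma(40.93, 10.08).
Var = α/β² = 40.93/10.08² = 0.4028.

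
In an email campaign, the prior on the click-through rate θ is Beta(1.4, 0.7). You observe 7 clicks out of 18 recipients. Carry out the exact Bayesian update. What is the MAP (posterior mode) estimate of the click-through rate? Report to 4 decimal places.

The Beta prior is conjugate to a Binomial/Bernoulli likelihood; the update adds successes to α and failures to β.
Posterior: Beta(α+k, β+n−k) = Beta(1.4+7, 0.7+11) = Beta(8.4, 11.7).
Mode of Beta(a,b) for a,b>1 is (a−1)/(a+b−2) = 7.4/18.1 = 0.4088.

0.4088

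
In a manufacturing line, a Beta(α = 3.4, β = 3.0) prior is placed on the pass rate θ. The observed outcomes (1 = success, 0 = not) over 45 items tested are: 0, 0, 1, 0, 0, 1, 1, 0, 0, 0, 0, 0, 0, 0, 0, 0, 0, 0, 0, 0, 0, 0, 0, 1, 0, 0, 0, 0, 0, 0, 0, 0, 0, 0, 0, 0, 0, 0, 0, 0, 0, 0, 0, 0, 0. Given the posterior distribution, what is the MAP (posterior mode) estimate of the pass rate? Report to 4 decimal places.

0.1296

The Beta prior is conjugate to a Binomial/Bernoulli likelihood; the update adds successes to α and failures to β.
Posterior: Beta(α+k, β+n−k) = Beta(3.4+4, 3.0+41) = Beta(7.4, 44.0).
Mode of Beta(a,b) for a,b>1 is (a−1)/(a+b−2) = 6.4/49.4 = 0.1296.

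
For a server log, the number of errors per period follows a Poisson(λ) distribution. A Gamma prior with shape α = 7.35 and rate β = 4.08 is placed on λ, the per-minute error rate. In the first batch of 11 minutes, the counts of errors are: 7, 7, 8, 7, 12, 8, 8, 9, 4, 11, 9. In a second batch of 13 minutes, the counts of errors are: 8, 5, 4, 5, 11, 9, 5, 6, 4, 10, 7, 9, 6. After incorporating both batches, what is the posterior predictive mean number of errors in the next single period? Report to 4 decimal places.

6.6364

With a Gamma(shape α, rate β) prior, the Poisson likelihood is conjugate: the posterior is Gamma(α + ΣXᵢ, β + n).
Batch 1: sum of counts S = 90 over n = 11 minutes.
After batch 1: Gamma(α+S, β+n) = Gamma(7.35+90, 4.08+11) = Gamma(97.35, 15.08).
Batch 2: sum of counts S = 89 over n = 13 minutes.
After batch 2: Gamma(α+S, β+n) = Gamma(97.35+89, 15.08+13) = Gamma(186.35, 28.08).
The predictive distribution for one future period is NegBinom with mean α/β = 6.6364.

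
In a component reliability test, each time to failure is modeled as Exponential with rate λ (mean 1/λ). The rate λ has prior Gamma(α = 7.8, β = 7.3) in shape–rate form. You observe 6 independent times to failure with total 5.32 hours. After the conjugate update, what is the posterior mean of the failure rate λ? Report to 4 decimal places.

With a Gamma(shape α, rate β) prior on the exponential rate λ, the posterior after n observations with total T = Σxᵢ is Gamma(α+n, β+T).
Posterior: Gamma(7.8+6, 7.3+5.32) = Gamma(13.8, 12.62).
Posterior mean of λ = α/β = 13.8/12.62 = 1.0935.

1.0935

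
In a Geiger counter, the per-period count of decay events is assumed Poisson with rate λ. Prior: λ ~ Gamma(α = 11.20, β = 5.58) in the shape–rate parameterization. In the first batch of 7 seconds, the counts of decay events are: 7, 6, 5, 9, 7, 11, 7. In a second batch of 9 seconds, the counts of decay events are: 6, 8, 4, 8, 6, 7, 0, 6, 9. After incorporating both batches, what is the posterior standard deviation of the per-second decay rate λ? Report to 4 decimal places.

With a Gamma(shape α, rate β) prior, the Poisson likelihood is conjugate: the posterior is Gamma(α + ΣXᵢ, β + n).
Batch 1: sum of counts S = 52 over n = 7 seconds.
After batch 1: Gamma(α+S, β+n) = Gamma(11.20+52, 5.58+7) = Gamma(63.20, 12.58).
Batch 2: sum of counts S = 54 over n = 9 seconds.
After batch 2: Gamma(α+S, β+n) = Gamma(63.20+54, 12.58+9) = Gamma(117.20, 21.58).
SD = √α/β = √117.20/21.58 = 0.5017.

0.5017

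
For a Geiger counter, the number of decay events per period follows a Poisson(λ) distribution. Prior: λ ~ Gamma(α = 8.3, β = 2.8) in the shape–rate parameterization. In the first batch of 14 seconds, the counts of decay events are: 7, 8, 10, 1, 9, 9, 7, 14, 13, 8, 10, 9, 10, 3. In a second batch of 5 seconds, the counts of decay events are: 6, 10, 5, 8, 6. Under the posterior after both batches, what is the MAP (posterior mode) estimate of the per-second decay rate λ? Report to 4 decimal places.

7.3532

With a Gamma(shape α, rate β) prior, the Poisson likelihood is conjugate: the posterior is Gamma(α + ΣXᵢ, β + n).
Batch 1: sum of counts S = 118 over n = 14 seconds.
After batch 1: Gamma(α+S, β+n) = Gamma(8.3+118, 2.8+14) = Gamma(126.3, 16.8).
Batch 2: sum of counts S = 35 over n = 5 seconds.
After batch 2: Gamma(α+S, β+n) = Gamma(126.3+35, 16.8+5) = Gamma(161.3, 21.8).
Mode of Gamma(α,β) for α≥1 is (α−1)/β = 160.3/21.8 = 7.3532.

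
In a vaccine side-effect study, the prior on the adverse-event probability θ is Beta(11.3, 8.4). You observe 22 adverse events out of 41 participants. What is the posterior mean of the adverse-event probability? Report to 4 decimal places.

0.5486

The Beta prior is conjugate to a Binomial/Bernoulli likelihood; the update adds successes to α and failures to β.
Posterior: Beta(α+k, β+n−k) = Beta(11.3+22, 8.4+19) = Beta(33.3, 27.4).
Posterior mean = α/(α+β) = 33.3/60.7 = 0.5486.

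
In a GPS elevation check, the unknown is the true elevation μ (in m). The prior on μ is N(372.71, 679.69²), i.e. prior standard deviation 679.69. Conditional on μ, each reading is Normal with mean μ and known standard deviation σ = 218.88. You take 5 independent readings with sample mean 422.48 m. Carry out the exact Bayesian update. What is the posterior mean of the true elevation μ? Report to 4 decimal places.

421.4687

For Normal data with known variance σ², a Normal(μ₀, σ₀²) prior on μ is conjugate. Posterior precision = 1/σ₀² + n/σ²; posterior mean is the precision-weighted average of μ₀ and x̄.
n·x̄ = 5·422.48 = 2112.4.
σ₀² = 679.69² = 461978.4961, σ² = 218.88² = 47908.4544; σ² + n·σ₀² = 47908.4544 + 5·461978.4961 = 2357800.9349.
Posterior mean = (μ₀/σ₀² + n·x̄/σ²)/(1/σ₀² + n/σ²) = (σ²·μ₀ + σ₀²·n·x̄)/(σ² + n·σ₀²) = (47908.4544·372.71 + 461978.4961·2112.4)/2357800.9349 = 993739335.201064/2357800.9349 = 421.4687.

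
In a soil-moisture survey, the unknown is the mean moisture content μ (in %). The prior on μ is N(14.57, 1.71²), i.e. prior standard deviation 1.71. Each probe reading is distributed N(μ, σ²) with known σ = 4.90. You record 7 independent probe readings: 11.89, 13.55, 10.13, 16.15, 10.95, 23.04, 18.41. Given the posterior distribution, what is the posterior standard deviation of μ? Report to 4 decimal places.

For Normal data with known variance σ², a Normal(μ₀, σ₀²) prior on μ is conjugate. Posterior precision = 1/σ₀² + n/σ²; posterior mean is the precision-weighted average of μ₀ and x̄.
σ₀² = 1.71² = 2.9241, σ² = 4.90² = 24.01; σ² + n·σ₀² = 24.01 + 7·2.9241 = 44.4787.
Posterior precision = 1/σ₀² + n/σ² = 1/2.9241 + 7/24.01 = (σ² + n·σ₀²)/(σ₀²σ²) = 44.4787/(2.9241·24.01); posterior variance σₙ² = σ₀²σ²/(σ² + n·σ₀²) = 2.9241·24.01/44.4787 = 1.578455.
Posterior SD = √σₙ² = √(2.9241·24.01/44.4787) = 1.2564.

1.2564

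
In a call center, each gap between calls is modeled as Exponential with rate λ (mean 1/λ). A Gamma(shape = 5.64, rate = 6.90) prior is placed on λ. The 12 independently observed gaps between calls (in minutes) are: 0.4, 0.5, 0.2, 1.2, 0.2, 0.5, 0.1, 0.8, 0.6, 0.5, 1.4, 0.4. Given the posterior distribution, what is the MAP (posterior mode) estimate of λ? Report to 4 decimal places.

1.2146

With a Gamma(shape α, rate β) prior on the exponential rate λ, the posterior after n observations with total T = Σxᵢ is Gamma(α+n, β+T).
Sum of observations T = 6.8 minutes; n = 12.
Posterior: Gamma(5.64+12, 6.90+6.8) = Gamma(17.64, 13.70).
Mode = (α−1)/β = 1.2146.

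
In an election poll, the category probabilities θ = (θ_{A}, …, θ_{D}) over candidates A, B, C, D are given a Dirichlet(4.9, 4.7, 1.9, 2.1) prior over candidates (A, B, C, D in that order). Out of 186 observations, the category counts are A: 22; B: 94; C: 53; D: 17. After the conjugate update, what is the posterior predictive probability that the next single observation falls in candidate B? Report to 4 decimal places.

0.4945

The Dirichlet prior is conjugate to the Multinomial likelihood: each posterior αⱼ = prior αⱼ + observed count nⱼ.
Posterior concentration: (26.9, 98.7, 54.9, 19.1), total = 199.6.
P(next = B | data) = α_{B}/Σα = 0.4945.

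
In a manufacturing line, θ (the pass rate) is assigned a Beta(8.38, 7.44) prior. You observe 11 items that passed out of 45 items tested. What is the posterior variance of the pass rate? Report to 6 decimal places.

The Beta prior is conjugate to a Binomial/Bernoulli likelihood; the update adds successes to α and failures to β.
Posterior: Beta(α+k, β+n−k) = Beta(8.38+11, 7.44+34) = Beta(19.38, 41.44).
Var = αβ/((α+β)²(α+β+1)) = 19.38·41.44/(60.82²·61.82) = 0.003512.

0.003512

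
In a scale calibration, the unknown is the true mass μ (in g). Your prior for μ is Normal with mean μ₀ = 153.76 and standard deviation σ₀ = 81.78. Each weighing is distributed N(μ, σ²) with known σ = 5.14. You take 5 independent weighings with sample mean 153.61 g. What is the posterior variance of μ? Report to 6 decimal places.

5.279749

For Normal data with known variance σ², a Normal(μ₀, σ₀²) prior on μ is conjugate. Posterior precision = 1/σ₀² + n/σ²; posterior mean is the precision-weighted average of μ₀ and x̄.
σ₀² = 81.78² = 6687.9684, σ² = 5.14² = 26.4196; σ² + n·σ₀² = 26.4196 + 5·6687.9684 = 33466.2616.
Posterior precision = 1/σ₀² + n/σ² = 1/6687.9684 + 5/26.4196 = (σ² + n·σ₀²)/(σ₀²σ²) = 33466.2616/(6687.9684·26.4196); posterior variance σₙ² = σ₀²σ²/(σ² + n·σ₀²) = 6687.9684·26.4196/33466.2616 = 5.279749.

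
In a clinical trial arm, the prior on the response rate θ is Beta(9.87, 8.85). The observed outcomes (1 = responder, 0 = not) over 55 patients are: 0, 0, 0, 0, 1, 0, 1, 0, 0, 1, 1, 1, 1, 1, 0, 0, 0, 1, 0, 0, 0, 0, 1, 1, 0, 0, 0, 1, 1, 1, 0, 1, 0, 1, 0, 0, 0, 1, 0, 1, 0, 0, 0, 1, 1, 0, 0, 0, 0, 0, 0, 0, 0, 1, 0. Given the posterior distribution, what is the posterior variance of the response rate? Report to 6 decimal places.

The Beta prior is conjugate to a Binomial/Bernoulli likelihood; the update adds successes to α and failures to β.
Posterior: Beta(α+k, β+n−k) = Beta(9.87+20, 8.85+35) = Beta(29.87, 43.85).
Var = αβ/((α+β)²(α+β+1)) = 29.87·43.85/(73.72²·74.72) = 0.003226.

0.003226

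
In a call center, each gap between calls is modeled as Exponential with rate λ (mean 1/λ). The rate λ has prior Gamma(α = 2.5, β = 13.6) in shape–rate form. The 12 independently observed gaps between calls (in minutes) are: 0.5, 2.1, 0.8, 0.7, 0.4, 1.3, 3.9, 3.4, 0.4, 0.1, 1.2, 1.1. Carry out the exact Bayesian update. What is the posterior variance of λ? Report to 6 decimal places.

With a Gamma(shape α, rate β) prior on the exponential rate λ, the posterior after n observations with total T = Σxᵢ is Gamma(α+n, β+T).
Sum of observations T = 15.9 minutes; n = 12.
Posterior: Gamma(2.5+12, 13.6+15.9) = Gamma(14.5, 29.5).
Var = α/β² = 0.016662.

0.016662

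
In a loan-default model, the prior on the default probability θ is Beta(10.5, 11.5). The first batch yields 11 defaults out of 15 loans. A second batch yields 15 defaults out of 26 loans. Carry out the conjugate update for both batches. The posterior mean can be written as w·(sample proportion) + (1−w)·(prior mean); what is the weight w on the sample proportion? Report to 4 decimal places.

0.6508

The Beta prior is conjugate to a Binomial/Bernoulli likelihood; the update adds successes to α and failures to β.
Total number of loans: n = 15 + 26 = 41.
Posterior mean = (α₀+k)/(α₀+β₀+n) = [n/(α₀+β₀+n)]·(k/n) + [(α₀+β₀)/(α₀+β₀+n)]·α₀/(α₀+β₀), so only n and the prior enter the weight.
The weight on the data is w = n/(α₀+β₀+n) = 41/(10.5+11.5+41) = 41/63.0 = 0.6508.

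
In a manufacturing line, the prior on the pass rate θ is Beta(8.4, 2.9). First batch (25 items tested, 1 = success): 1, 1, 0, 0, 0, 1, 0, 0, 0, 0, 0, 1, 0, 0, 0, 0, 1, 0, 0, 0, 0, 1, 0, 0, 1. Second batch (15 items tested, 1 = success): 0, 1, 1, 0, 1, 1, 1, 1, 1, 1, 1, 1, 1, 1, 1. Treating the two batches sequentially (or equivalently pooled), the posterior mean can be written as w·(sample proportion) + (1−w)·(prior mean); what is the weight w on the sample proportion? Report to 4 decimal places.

The Beta prior is conjugate to a Binomial/Bernoulli likelihood; the update adds successes to α and failures to β.
Total number of items tested: n = 25 + 15 = 40.
Posterior mean = (α₀+k)/(α₀+β₀+n) = [n/(α₀+β₀+n)]·(k/n) + [(α₀+β₀)/(α₀+β₀+n)]·α₀/(α₀+β₀), so only n and the prior enter the weight.
The weight on the data is w = n/(α₀+β₀+n) = 40/(8.4+2.9+40) = 40/51.3 = 0.7797.

0.7797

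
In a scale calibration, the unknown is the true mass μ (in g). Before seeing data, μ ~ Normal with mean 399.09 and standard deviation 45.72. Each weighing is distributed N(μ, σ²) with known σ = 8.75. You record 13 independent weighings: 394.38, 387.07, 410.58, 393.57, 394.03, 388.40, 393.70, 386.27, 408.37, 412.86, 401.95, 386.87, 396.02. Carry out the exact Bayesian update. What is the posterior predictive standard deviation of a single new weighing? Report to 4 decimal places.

9.0794

For Normal data with known variance σ², a Normal(μ₀, σ₀²) prior on μ is conjugate. Posterior precision = 1/σ₀² + n/σ²; posterior mean is the precision-weighted average of μ₀ and x̄.
σ₀² = 45.72² = 2090.3184, σ² = 8.75² = 76.5625; σ² + n·σ₀² = 76.5625 + 13·2090.3184 = 27250.7017.
Posterior precision = 1/σ₀² + n/σ² = 1/2090.3184 + 13/76.5625 = (σ² + n·σ₀²)/(σ₀²σ²) = 27250.7017/(2090.3184·76.5625); posterior variance σₙ² = σ₀²σ²/(σ² + n·σ₀²) = 2090.3184·76.5625/27250.7017 = 5.872876.
Predictive variance for one new observation = σₙ² + σ² = 2090.3184·76.5625/27250.7017 + 76.5625 = σ²·(σ₀² + 27250.7017)/27250.7017 = 76.5625·29341.0201/27250.7017 = 82.435376; SD = √(76.5625·29341.0201/27250.7017) = 9.0794.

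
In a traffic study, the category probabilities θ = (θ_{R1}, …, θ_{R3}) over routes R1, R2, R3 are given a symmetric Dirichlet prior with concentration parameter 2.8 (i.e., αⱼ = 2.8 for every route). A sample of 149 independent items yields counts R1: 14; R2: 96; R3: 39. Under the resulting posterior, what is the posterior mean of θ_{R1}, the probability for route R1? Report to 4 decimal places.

The Dirichlet prior is conjugate to the Multinomial likelihood: each posterior αⱼ = prior αⱼ + observed count nⱼ.
Posterior concentration: (16.8, 98.8, 41.8), total = 157.4.
E[θ_{R1}|data] = α_{R1}/Σα = 16.8/157.4 = 0.1067.

0.1067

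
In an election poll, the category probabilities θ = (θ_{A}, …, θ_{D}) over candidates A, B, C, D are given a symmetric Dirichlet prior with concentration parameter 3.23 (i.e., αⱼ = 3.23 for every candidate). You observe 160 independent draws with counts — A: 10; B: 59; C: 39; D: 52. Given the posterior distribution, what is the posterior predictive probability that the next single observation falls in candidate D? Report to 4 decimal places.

0.3194

The Dirichlet prior is conjugate to the Multinomial likelihood: each posterior αⱼ = prior αⱼ + observed count nⱼ.
Posterior concentration: (13.23, 62.23, 42.23, 55.23), total = 172.92.
P(next = D | data) = α_{D}/Σα = 0.3194.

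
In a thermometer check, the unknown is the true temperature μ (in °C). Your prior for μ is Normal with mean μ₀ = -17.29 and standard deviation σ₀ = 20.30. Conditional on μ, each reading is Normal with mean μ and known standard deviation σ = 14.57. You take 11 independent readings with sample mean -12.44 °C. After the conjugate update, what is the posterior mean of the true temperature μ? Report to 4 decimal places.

For Normal data with known variance σ², a Normal(μ₀, σ₀²) prior on μ is conjugate. Posterior precision = 1/σ₀² + n/σ²; posterior mean is the precision-weighted average of μ₀ and x̄.
n·x̄ = 11·(-12.44) = -136.84.
σ₀² = 20.30² = 412.09, σ² = 14.57² = 212.2849; σ² + n·σ₀² = 212.2849 + 11·412.09 = 4745.2749.
Posterior mean = (μ₀/σ₀² + n·x̄/σ²)/(1/σ₀² + n/σ²) = (σ²·μ₀ + σ₀²·n·x̄)/(σ² + n·σ₀²) = (212.2849·(-17.29) + 412.09·(-136.84))/4745.2749 = -60060.801521/4745.2749 = -12.6570.

-12.6570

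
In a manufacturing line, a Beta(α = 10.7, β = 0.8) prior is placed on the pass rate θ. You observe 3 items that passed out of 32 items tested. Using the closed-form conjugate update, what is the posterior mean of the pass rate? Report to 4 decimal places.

The Beta prior is conjugate to a Binomial/Bernoulli likelihood; the update adds successes to α and failures to β.
Posterior: Beta(α+k, β+n−k) = Beta(10.7+3, 0.8+29) = Beta(13.7, 29.8).
Posterior mean = α/(α+β) = 13.7/43.5 = 0.3149.

0.3149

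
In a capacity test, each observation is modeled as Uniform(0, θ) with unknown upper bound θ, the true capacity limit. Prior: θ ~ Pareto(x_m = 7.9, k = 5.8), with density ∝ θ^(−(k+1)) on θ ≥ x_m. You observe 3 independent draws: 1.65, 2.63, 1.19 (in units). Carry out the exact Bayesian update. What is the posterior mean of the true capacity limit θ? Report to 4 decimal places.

8.9128

A Pareto(scale x_m, shape k) prior on the upper bound θ of Uniform(0, θ) is conjugate: posterior is Pareto(max(x_m, max xᵢ), k + n).
Sample maximum = 2.63; prior scale x_m = 7.9 → posterior scale = max = 7.90.
Posterior shape = 5.8 + 3 = 8.8.
E[θ|data] = k·x_m/(k−1) = 8.8·7.90/7.8 = 8.9128.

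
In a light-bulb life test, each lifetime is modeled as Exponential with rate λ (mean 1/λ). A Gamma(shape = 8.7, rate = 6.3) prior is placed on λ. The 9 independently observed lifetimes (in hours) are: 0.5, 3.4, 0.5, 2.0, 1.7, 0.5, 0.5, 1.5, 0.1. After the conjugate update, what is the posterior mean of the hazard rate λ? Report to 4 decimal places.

1.0412

With a Gamma(shape α, rate β) prior on the exponential rate λ, the posterior after n observations with total T = Σxᵢ is Gamma(α+n, β+T).
Sum of observations T = 10.7 hours; n = 9.
Posterior: Gamma(8.7+9, 6.3+10.7) = Gamma(17.7, 17.0).
Posterior mean of λ = α/β = 17.7/17.0 = 1.0412.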